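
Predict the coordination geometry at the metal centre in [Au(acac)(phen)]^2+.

Ligand charges: each acetylacetonate is −1; 1,10-phenanthroline is neutral. With an overall charge of +2 the gold centre must be in the +3 oxidation state.
Au sits in group 11, so the d-electron count is 11 − 3 = 8.
Counting donor atoms: 1×acetylacetonate (bidentate) → 2 donors; 1×1,10-phenanthroline (bidentate) → 2 donors. Coordination number = 4.
A 5d d⁸ ion has a large crystal-field splitting; square planar leaves the high-energy d_{x²−y²} orbital empty and maximises CFSE.

square planar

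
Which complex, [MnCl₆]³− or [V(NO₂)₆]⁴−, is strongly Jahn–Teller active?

[MnCl₆]³−

[MnCl₆]³−: Summing ligand charges against the −3 overall charge gives an oxidation state of +3 for manganese. Group 7 minus oxidation state 3 gives a d⁴ configuration. Chloride is a weak-field ligand for a first-row metal, so the complex is high-spin. The t₂g³e_g¹ (high-spin) configuration has an unevenly filled e_g set; the Jahn–Teller theorem predicts a tetragonal distortion (typically axial elongation) to lift the degeneracy.
[V(NO₂)₆]⁴−: Summing ligand charges against the −4 overall charge gives an oxidation state of +2 for vanadium. Group 5 minus oxidation state 2 gives a d³ configuration. The d³ configuration leaves the e_g set evenly filled (or empty) — no strong Jahn–Teller driving force.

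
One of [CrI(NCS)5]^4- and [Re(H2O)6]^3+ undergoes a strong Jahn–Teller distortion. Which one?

[CrI(NCS)5]^4-: Ligand charges: each iodide is −1; each isothiocyanate is −1. With an overall charge of −4 the chromium centre must be in the +2 oxidation state. Cr sits in group 6, so the d-electron count is 6 − 2 = 4. Iodide and isothiocyanate are weak-field ligands for a first-row metal, so the complex is high-spin. The t₂g³e_g¹ (high-spin) configuration has an unevenly filled e_g set; the Jahn–Teller theorem predicts a tetragonal distortion (typically axial elongation) to lift the degeneracy.
[Re(H2O)6]^3+: Water is neutral; balancing the +3 overall charge requires Re(III). Group 7 minus oxidation state 3 gives a d⁴ configuration. A 5d ion has a large Δₒ and is invariably low-spin. The d⁴ configuration leaves the e_g set evenly filled (or empty) — no strong Jahn–Teller driving force.

[CrI(NCS)5]^4-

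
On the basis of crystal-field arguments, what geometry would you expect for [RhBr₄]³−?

square planar

Ligand charges: each bromide is −1. With an overall charge of −3 the rhodium centre must be in the +1 oxidation state.
Rhodium is a group-9 element; Rh(I) is therefore d⁸.
Coordination number: 4.
A 4d d⁸ ion has a large crystal-field splitting; square planar leaves the high-energy d_{x²−y²} orbital empty and maximises CFSE.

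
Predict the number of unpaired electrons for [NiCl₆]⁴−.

Ligand charges: each chloride is −1. With an overall charge of −4 the nickel centre must be in the +2 oxidation state.
Group 10 minus oxidation state 2 gives a d⁸ configuration.
In an octahedral field the d⁸ configuration is t₂g⁶e_g² (only one arrangement possible), giving 2 unpaired electrons.

2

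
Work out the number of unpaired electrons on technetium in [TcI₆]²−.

Summing ligand charges against the −2 overall charge gives an oxidation state of +4 for technetium.
Group 7 minus oxidation state 4 gives a d³ configuration.
In an octahedral field the d³ configuration is t₂g³e_g⁰ (only one arrangement possible), giving 3 unpaired electrons.

3 unpaired electrons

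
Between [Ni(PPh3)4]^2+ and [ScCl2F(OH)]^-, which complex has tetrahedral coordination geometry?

For [Ni(PPh3)4]^2+: Summing ligand charges against the +2 overall charge gives an oxidation state of +2 for nickel. Ni sits in group 10, so the d-electron count is 10 − 2 = 8. Triphenylphosphine is a strong-field ligand (high in the spectrochemical series). A 3d d⁸ ion with strong-field ligands gains enough CFSE to favour square planar over tetrahedral. → square planar.
For [ScCl2F(OH)]^-: Ligand charges: each chloride is −1; each fluoride is −1; each hydroxide is −1. With an overall charge of −1 the scandium centre must be in the +3 oxidation state. Scandium is a group-3 element; Sc(III) is therefore d⁰. A d⁰ ion has no crystal-field stabilisation preference between square planar and tetrahedral, so four ligands adopt the sterically favoured tetrahedral geometry. → tetrahedral.

[ScCl2F(OH)]^-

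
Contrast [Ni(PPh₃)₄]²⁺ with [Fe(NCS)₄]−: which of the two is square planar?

[Ni(PPh₃)₄]²⁺

For [Ni(PPh₃)₄]²⁺: Summing ligand charges against the +2 overall charge gives an oxidation state of +2 for nickel. Nickel is a group-10 element; Ni(II) is therefore d⁸. Triphenylphosphine is a strong-field ligand (high in the spectrochemical series). A 3d d⁸ ion with strong-field ligands gains enough CFSE to favour square planar over tetrahedral. → square planar.
For [Fe(NCS)₄]−: Ligand charges: each isothiocyanate is −1. With an overall charge of −1 the iron centre must be in the +3 oxidation state. Group 8 minus oxidation state 3 gives a d⁵ configuration. A high-spin d⁵ ion has zero CFSE in either geometry, so four ligands adopt the sterically favoured tetrahedral geometry. → tetrahedral.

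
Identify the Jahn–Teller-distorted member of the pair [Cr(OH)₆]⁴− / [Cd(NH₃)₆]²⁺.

[Cr(OH)₆]⁴−

[Cr(OH)₆]⁴−: Summing ligand charges against the −4 overall charge gives an oxidation state of +2 for chromium. Group 6 minus oxidation state 2 gives a d⁴ configuration. Hydroxide is a weak-field ligand for a first-row metal, so the complex is high-spin. The t₂g³e_g¹ (high-spin) configuration has an unevenly filled e_g set; the Jahn–Teller theorem predicts a tetragonal distortion (typically axial elongation) to lift the degeneracy.
[Cd(NH₃)₆]²⁺: Summing ligand charges against the +2 overall charge gives an oxidation state of +2 for cadmium. Group 12 minus oxidation state 2 gives a d¹⁰ configuration. The d¹⁰ configuration leaves the e_g set evenly filled (or empty) — no strong Jahn–Teller driving force.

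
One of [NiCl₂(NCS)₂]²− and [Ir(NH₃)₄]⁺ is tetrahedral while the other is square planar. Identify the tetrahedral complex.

For [NiCl₂(NCS)₂]²−: Ligand charges: each chloride is −1; each isothiocyanate is −1. With an overall charge of −2 the nickel centre must be in the +2 oxidation state. Ni sits in group 10, so the d-electron count is 10 − 2 = 8. Chloride and isothiocyanate are weak-field ligands. With weak-field ligands the CFSE gain from square planar is small, so a 3d d⁸ ion takes the sterically preferred tetrahedral geometry. → tetrahedral.
For [Ir(NH₃)₄]⁺: Summing ligand charges against the +1 overall charge gives an oxidation state of +1 for iridium. Group 9 minus oxidation state 1 gives a d⁸ configuration. A 5d d⁸ ion has a large crystal-field splitting; square planar leaves the high-energy d_{x²−y²} orbital empty and maximises CFSE. → square planar.

[NiCl₂(NCS)₂]²−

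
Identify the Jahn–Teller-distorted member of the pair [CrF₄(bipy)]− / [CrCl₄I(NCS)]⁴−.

[CrF₄(bipy)]−: Ligand charges: each fluoride is −1; 2,2′-bipyridine is neutral. With an overall charge of −1 the chromium centre must be in the +3 oxidation state. Group 6 minus oxidation state 3 gives a d³ configuration. The d³ configuration leaves the e_g set evenly filled (or empty) — no strong Jahn–Teller driving force.
[CrCl₄I(NCS)]⁴−: Summing ligand charges against the −4 overall charge gives an oxidation state of +2 for chromium. Group 6 minus oxidation state 2 gives a d⁴ configuration. Chloride, iodide, and isothiocyanate are weak-field ligands for a first-row metal, so the complex is high-spin. The t₂g³e_g¹ (high-spin) configuration has an unevenly filled e_g set; the Jahn–Teller theorem predicts a tetragonal distortion (typically axial elongation) to lift the degeneracy.

[CrCl₄I(NCS)]⁴−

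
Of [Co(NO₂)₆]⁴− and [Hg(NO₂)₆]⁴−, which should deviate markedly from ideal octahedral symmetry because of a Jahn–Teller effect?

[Co(NO₂)₆]⁴−

[Co(NO₂)₆]⁴−: Each nitro (N-bound nitrite) is −1; balancing the −4 overall charge requires Co(II). Group 9 minus oxidation state 2 gives a d⁷ configuration. Nitro (N-bound nitrite) is a strong-field ligand (high in the spectrochemical series) for a first-row metal, so the complex is low-spin. The t₂g⁶e_g¹ (low-spin) configuration has an unevenly filled e_g set; the Jahn–Teller theorem predicts a tetragonal distortion (typically axial elongation) to lift the degeneracy.
[Hg(NO₂)₆]⁴−: Each nitro (N-bound nitrite) is −1; balancing the −4 overall charge requires Hg(II). Hg sits in group 12, so the d-electron count is 12 − 2 = 10. The d¹⁰ configuration leaves the e_g set evenly filled (or empty) — no strong Jahn–Teller driving force.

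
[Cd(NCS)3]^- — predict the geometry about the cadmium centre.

trigonal planar

Each isothiocyanate is −1; balancing the −1 overall charge requires Cd(II).
Cadmium is a group-12 element; Cd(II) is therefore d¹⁰.
Coordination number: 3.
Three ligands around a d¹⁰ centre minimise repulsion in a trigonal-planar arrangement.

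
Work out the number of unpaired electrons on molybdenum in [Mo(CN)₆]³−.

Summing ligand charges against the −3 overall charge gives an oxidation state of +3 for molybdenum.
Group 6 minus oxidation state 3 gives a d³ configuration.
In an octahedral field the d³ configuration is t₂g³e_g⁰ (only one arrangement possible), giving 3 unpaired electrons.

3 unpaired electrons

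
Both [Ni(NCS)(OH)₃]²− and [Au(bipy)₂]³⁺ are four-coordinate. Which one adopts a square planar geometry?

For [Ni(NCS)(OH)₃]²−: Summing ligand charges against the −2 overall charge gives an oxidation state of +2 for nickel. Nickel is a group-10 element; Ni(II) is therefore d⁸. Hydroxide and isothiocyanate are weak-field ligands. With weak-field ligands the CFSE gain from square planar is small, so a 3d d⁸ ion takes the sterically preferred tetrahedral geometry. → tetrahedral.
For [Au(bipy)₂]³⁺: Summing ligand charges against the +3 overall charge gives an oxidation state of +3 for gold. Gold is a group-11 element; Au(III) is therefore d⁸. A 5d d⁸ ion has a large crystal-field splitting; square planar leaves the high-energy d_{x²−y²} orbital empty and maximises CFSE. → square planar.

[Au(bipy)₂]³⁺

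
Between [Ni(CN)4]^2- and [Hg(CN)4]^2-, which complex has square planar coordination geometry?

For [Ni(CN)4]^2-: Each cyanide is −1; balancing the −2 overall charge requires Ni(II). Ni sits in group 10, so the d-electron count is 10 − 2 = 8. Cyanide is a strong-field ligand (high in the spectrochemical series). A 3d d⁸ ion with strong-field ligands gains enough CFSE to favour square planar over tetrahedral. → square planar.
For [Hg(CN)4]^2-: Each cyanide is −1; balancing the −2 overall charge requires Hg(II). Group 12 minus oxidation state 2 gives a d¹⁰ configuration. A d¹⁰ ion has no crystal-field stabilisation preference between square planar and tetrahedral, so four ligands adopt the sterically favoured tetrahedral geometry. → tetrahedral.

[Ni(CN)4]^2-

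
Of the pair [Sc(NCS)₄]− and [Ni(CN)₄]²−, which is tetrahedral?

For [Sc(NCS)₄]−: Each isothiocyanate is −1; balancing the −1 overall charge requires Sc(III). Group 3 minus oxidation state 3 gives a d⁰ configuration. A d⁰ ion has no crystal-field stabilisation preference between square planar and tetrahedral, so four ligands adopt the sterically favoured tetrahedral geometry. → tetrahedral.
For [Ni(CN)₄]²−: Summing ligand charges against the −2 overall charge gives an oxidation state of +2 for nickel. Group 10 minus oxidation state 2 gives a d⁸ configuration. Cyanide is a strong-field ligand (high in the spectrochemical series). A 3d d⁸ ion with strong-field ligands gains enough CFSE to favour square planar over tetrahedral. → square planar.

[Sc(NCS)₄]−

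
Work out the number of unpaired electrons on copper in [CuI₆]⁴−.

Ligand charges: each iodide is −1. With an overall charge of −4 the copper centre must be in the +2 oxidation state.
Copper is a group-11 element; Cu(II) is therefore d⁹.
In an octahedral field the d⁹ configuration is t₂g⁶e_g³ (only one arrangement possible), giving 1 unpaired electron.

1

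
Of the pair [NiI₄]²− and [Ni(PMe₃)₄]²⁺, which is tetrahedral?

For [NiI₄]²−: Ligand charges: each iodide is −1. With an overall charge of −2 the nickel centre must be in the +2 oxidation state. Nickel is a group-10 element; Ni(II) is therefore d⁸. Iodide is a weak-field ligand. With weak-field ligands the CFSE gain from square planar is small, so a 3d d⁸ ion takes the sterically preferred tetrahedral geometry. → tetrahedral.
For [Ni(PMe₃)₄]²⁺: Trimethylphosphine is neutral; balancing the +2 overall charge requires Ni(II). Group 10 minus oxidation state 2 gives a d⁸ configuration. Trimethylphosphine is a strong-field ligand (high in the spectrochemical series). A 3d d⁸ ion with strong-field ligands gains enough CFSE to favour square planar over tetrahedral. → square planar.

[NiI₄]²−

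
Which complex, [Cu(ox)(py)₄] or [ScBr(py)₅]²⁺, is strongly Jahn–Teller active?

[Cu(ox)(py)₄]: Ligand charges: each oxalate is −2; pyridine is neutral. With an overall charge of 0 the copper centre must be in the +2 oxidation state. Copper is a group-11 element; Cu(II) is therefore d⁹. The t₂g⁶e_g³ configuration has an unevenly filled e_g set; the Jahn–Teller theorem predicts a tetragonal distortion (typically axial elongation) to lift the degeneracy.
[ScBr(py)₅]²⁺: Summing ligand charges against the +2 overall charge gives an oxidation state of +3 for scandium. Sc sits in group 3, so the d-electron count is 3 − 3 = 0. The d⁰ configuration leaves the e_g set evenly filled (or empty) — no strong Jahn–Teller driving force.

[Cu(ox)(py)₄]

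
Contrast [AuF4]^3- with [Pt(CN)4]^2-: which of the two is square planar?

For [AuF4]^3-: Ligand charges: each fluoride is −1. With an overall charge of −3 the gold centre must be in the +1 oxidation state. Group 11 minus oxidation state 1 gives a d¹⁰ configuration. A d¹⁰ ion has no crystal-field stabilisation preference between square planar and tetrahedral, so four ligands adopt the sterically favoured tetrahedral geometry. → tetrahedral.
For [Pt(CN)4]^2-: Ligand charges: each cyanide is −1. With an overall charge of −2 the platinum centre must be in the +2 oxidation state. Group 10 minus oxidation state 2 gives a d⁸ configuration. A 5d d⁸ ion has a large crystal-field splitting; square planar leaves the high-energy d_{x²−y²} orbital empty and maximises CFSE. → square planar.

[Pt(CN)4]^2-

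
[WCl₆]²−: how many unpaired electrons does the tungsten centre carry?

2

Summing ligand charges against the −2 overall charge gives an oxidation state of +4 for tungsten.
W sits in group 6, so the d-electron count is 6 − 4 = 2.
In an octahedral field the d² configuration is t₂g²e_g⁰ (only one arrangement possible), giving 2 unpaired electrons.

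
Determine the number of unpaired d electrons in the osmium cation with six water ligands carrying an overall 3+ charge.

Summing ligand charges against the +3 overall charge gives an oxidation state of +3 for osmium.
Os sits in group 8, so the d-electron count is 8 − 3 = 5.
The spin state decides the count: a 5d ion has a large Δₒ and is invariably low-spin.
An octahedral low-spin d⁵ ion is t₂g⁵e_g⁰, giving 1 unpaired electron.

1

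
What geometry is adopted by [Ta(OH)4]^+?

tetrahedral

Each hydroxide is −1; balancing the +1 overall charge requires Ta(V).
Ta sits in group 5, so the d-electron count is 5 − 5 = 0.
With 4 monodentate ligands the coordination number is 4.
A d⁰ ion has no crystal-field stabilisation preference between square planar and tetrahedral, so four ligands adopt the sterically favoured tetrahedral geometry.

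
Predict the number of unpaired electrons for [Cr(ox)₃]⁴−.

4

Summing ligand charges against the −4 overall charge gives an oxidation state of +2 for chromium.
Group 6 minus oxidation state 2 gives a d⁴ configuration.
Counting donor atoms: 3×oxalate (bidentate) → 6 donors. Coordination number = 6.
The spin state decides the count: Oxalate is a weak-field ligand for a first-row metal, so the complex is high-spin.
An octahedral high-spin d⁴ ion is t₂g³e_g¹, giving 4 unpaired electrons.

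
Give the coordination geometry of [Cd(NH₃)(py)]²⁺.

linear

Summing ligand charges against the +2 overall charge gives an oxidation state of +2 for cadmium.
Cd sits in group 12, so the d-electron count is 12 − 2 = 10.
Coordination number: 2.
A d¹⁰ ion with only two ligands adopts a linear arrangement (sp hybridisation; no CFSE preference).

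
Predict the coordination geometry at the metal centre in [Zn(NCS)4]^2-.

Each isothiocyanate is −1; balancing the −2 overall charge requires Zn(II).
Group 12 minus oxidation state 2 gives a d¹⁰ configuration.
With 4 monodentate ligands the coordination number is 4.
A d¹⁰ ion has no crystal-field stabilisation preference between square planar and tetrahedral, so four ligands adopt the sterically favoured tetrahedral geometry.

tetrahedral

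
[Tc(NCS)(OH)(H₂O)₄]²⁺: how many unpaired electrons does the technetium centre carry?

3

Summing ligand charges against the +2 overall charge gives an oxidation state of +4 for technetium.
Tc sits in group 7, so the d-electron count is 7 − 4 = 3.
In an octahedral field the d³ configuration is t₂g³e_g⁰ (only one arrangement possible), giving 3 unpaired electrons.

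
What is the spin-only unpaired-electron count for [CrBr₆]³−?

Each bromide is −1; balancing the −3 overall charge requires Cr(III).
Cr sits in group 6, so the d-electron count is 6 − 3 = 3.
In an octahedral field the d³ configuration is t₂g³e_g⁰ (only one arrangement possible), giving 3 unpaired electrons.

3 unpaired electrons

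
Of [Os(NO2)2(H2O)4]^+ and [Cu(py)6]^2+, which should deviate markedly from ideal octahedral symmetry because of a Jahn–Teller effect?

[Cu(py)6]^2+

[Os(NO2)2(H2O)4]^+: Each nitro (N-bound nitrite) is −1; water is neutral; balancing the +1 overall charge requires Os(III). Osmium is a group-8 element; Os(III) is therefore d⁵. A 5d ion has a large Δₒ and is invariably low-spin. The d⁵ configuration leaves the e_g set evenly filled (or empty) — no strong Jahn–Teller driving force.
[Cu(py)6]^2+: Summing ligand charges against the +2 overall charge gives an oxidation state of +2 for copper. Cu sits in group 11, so the d-electron count is 11 − 2 = 9. The t₂g⁶e_g³ configuration has an unevenly filled e_g set; the Jahn–Teller theorem predicts a tetragonal distortion (typically axial elongation) to lift the degeneracy.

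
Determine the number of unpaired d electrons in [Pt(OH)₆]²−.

Summing ligand charges against the −2 overall charge gives an oxidation state of +4 for platinum.
Group 10 minus oxidation state 4 gives a d⁶ configuration.
The spin state decides the count: a 5d ion has a large Δₒ and is invariably low-spin.
An octahedral low-spin d⁶ ion is t₂g⁶e_g⁰, giving 0 unpaired electrons.

0 unpaired electrons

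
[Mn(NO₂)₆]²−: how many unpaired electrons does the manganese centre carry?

Summing ligand charges against the −2 overall charge gives an oxidation state of +4 for manganese.
Mn sits in group 7, so the d-electron count is 7 − 4 = 3.
In an octahedral field the d³ configuration is t₂g³e_g⁰ (only one arrangement possible), giving 3 unpaired electrons.

3 unpaired electrons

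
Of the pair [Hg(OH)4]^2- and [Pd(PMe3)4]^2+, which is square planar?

For [Hg(OH)4]^2-: Each hydroxide is −1; balancing the −2 overall charge requires Hg(II). Mercury is a group-12 element; Hg(II) is therefore d¹⁰. A d¹⁰ ion has no crystal-field stabilisation preference between square planar and tetrahedral, so four ligands adopt the sterically favoured tetrahedral geometry. → tetrahedral.
For [Pd(PMe3)4]^2+: Ligand charges: trimethylphosphine is neutral. With an overall charge of +2 the palladium centre must be in the +2 oxidation state. Palladium is a group-10 element; Pd(II) is therefore d⁸. A 4d d⁸ ion has a large crystal-field splitting; square planar leaves the high-energy d_{x²−y²} orbital empty and maximises CFSE. → square planar.

[Pd(PMe3)4]^2+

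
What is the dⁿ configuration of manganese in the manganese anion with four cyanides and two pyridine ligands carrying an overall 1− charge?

d⁴

Ligand charges: each cyanide is −1; pyridine is neutral. With an overall charge of −1 the manganese centre must be in the +3 oxidation state.
Group 7 minus oxidation state 3 gives a d⁴ configuration.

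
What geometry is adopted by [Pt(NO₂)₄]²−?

Summing ligand charges against the −2 overall charge gives an oxidation state of +2 for platinum.
Group 10 minus oxidation state 2 gives a d⁸ configuration.
Coordination number: 4.
A 5d d⁸ ion has a large crystal-field splitting; square planar leaves the high-energy d_{x²−y²} orbital empty and maximises CFSE.

square planar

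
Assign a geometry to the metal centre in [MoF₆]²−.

octahedral

Ligand charges: each fluoride is −1. With an overall charge of −2 the molybdenum centre must be in the +4 oxidation state.
Molybdenum is a group-6 element; Mo(IV) is therefore d².
Coordination number: 6.
Six donors around a single metal centre give an octahedral coordination sphere.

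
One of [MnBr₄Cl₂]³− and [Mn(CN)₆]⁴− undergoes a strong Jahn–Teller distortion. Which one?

[MnBr₄Cl₂]³−

[MnBr₄Cl₂]³−: Each bromide is −1; each chloride is −1; balancing the −3 overall charge requires Mn(III). Mn sits in group 7, so the d-electron count is 7 − 3 = 4. Bromide and chloride are weak-field ligands for a first-row metal, so the complex is high-spin. The t₂g³e_g¹ (high-spin) configuration has an unevenly filled e_g set; the Jahn–Teller theorem predicts a tetragonal distortion (typically axial elongation) to lift the degeneracy.
[Mn(CN)₆]⁴−: Ligand charges: each cyanide is −1. With an overall charge of −4 the manganese centre must be in the +2 oxidation state. Manganese is a group-7 element; Mn(II) is therefore d⁵. Cyanide is a strong-field ligand (high in the spectrochemical series) for a first-row metal, so the complex is low-spin. The d⁵ configuration leaves the e_g set evenly filled (or empty) — no strong Jahn–Teller driving force.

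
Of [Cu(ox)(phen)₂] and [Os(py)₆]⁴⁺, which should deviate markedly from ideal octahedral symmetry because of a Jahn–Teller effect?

[Cu(ox)(phen)₂]

[Cu(ox)(phen)₂]: Ligand charges: each oxalate is −2; 1,10-phenanthroline is neutral. With an overall charge of 0 the copper centre must be in the +2 oxidation state. Group 11 minus oxidation state 2 gives a d⁹ configuration. The t₂g⁶e_g³ configuration has an unevenly filled e_g set; the Jahn–Teller theorem predicts a tetragonal distortion (typically axial elongation) to lift the degeneracy.
[Os(py)₆]⁴⁺: Pyridine is neutral; balancing the +4 overall charge requires Os(IV). Osmium is a group-8 element; Os(IV) is therefore d⁴. A 5d ion has a large Δₒ and is invariably low-spin. The d⁴ configuration leaves the e_g set evenly filled (or empty) — no strong Jahn–Teller driving force.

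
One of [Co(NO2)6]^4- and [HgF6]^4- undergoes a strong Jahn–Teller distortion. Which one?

[Co(NO2)6]^4-: Summing ligand charges against the −4 overall charge gives an oxidation state of +2 for cobalt. Cobalt is a group-9 element; Co(II) is therefore d⁷. Nitro (N-bound nitrite) is a strong-field ligand (high in the spectrochemical series) for a first-row metal, so the complex is low-spin. The t₂g⁶e_g¹ (low-spin) configuration has an unevenly filled e_g set; the Jahn–Teller theorem predicts a tetragonal distortion (typically axial elongation) to lift the degeneracy.
[HgF6]^4-: Ligand charges: each fluoride is −1. With an overall charge of −4 the mercury centre must be in the +2 oxidation state. Group 12 minus oxidation state 2 gives a d¹⁰ configuration. The d¹⁰ configuration leaves the e_g set evenly filled (or empty) — no strong Jahn–Teller driving force.

[Co(NO2)6]^4-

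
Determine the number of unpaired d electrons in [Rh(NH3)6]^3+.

0 unpaired electrons

Ammonia is neutral; balancing the +3 overall charge requires Rh(III).
Group 9 minus oxidation state 3 gives a d⁶ configuration.
The spin state decides the count: a 4d ion has a large Δₒ and is invariably low-spin.
An octahedral low-spin d⁶ ion is t₂g⁶e_g⁰, giving 0 unpaired electrons.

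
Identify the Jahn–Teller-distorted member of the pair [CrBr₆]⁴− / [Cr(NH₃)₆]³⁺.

[CrBr₆]⁴−

[CrBr₆]⁴−: Ligand charges: each bromide is −1. With an overall charge of −4 the chromium centre must be in the +2 oxidation state. Cr sits in group 6, so the d-electron count is 6 − 2 = 4. Bromide is a weak-field ligand for a first-row metal, so the complex is high-spin. The t₂g³e_g¹ (high-spin) configuration has an unevenly filled e_g set; the Jahn–Teller theorem predicts a tetragonal distortion (typically axial elongation) to lift the degeneracy.
[Cr(NH₃)₆]³⁺: Ammonia is neutral; balancing the +3 overall charge requires Cr(III). Chromium is a group-6 element; Cr(III) is therefore d³. The d³ configuration leaves the e_g set evenly filled (or empty) — no strong Jahn–Teller driving force.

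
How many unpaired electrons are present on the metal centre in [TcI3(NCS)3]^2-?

Summing ligand charges against the −2 overall charge gives an oxidation state of +4 for technetium.
Technetium is a group-7 element; Tc(IV) is therefore d³.
In an octahedral field the d³ configuration is t₂g³e_g⁰ (only one arrangement possible), giving 3 unpaired electrons.

3 unpaired electrons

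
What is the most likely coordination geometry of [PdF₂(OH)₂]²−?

Ligand charges: each fluoride is −1; each hydroxide is −1. With an overall charge of −2 the palladium centre must be in the +2 oxidation state.
Group 10 minus oxidation state 2 gives a d⁸ configuration.
Coordination number: 4.
A 4d d⁸ ion has a large crystal-field splitting; square planar leaves the high-energy d_{x²−y²} orbital empty and maximises CFSE.

square planar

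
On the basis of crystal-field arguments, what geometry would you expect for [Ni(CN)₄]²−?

square planar

Each cyanide is −1; balancing the −2 overall charge requires Ni(II).
Group 10 minus oxidation state 2 gives a d⁸ configuration.
Coordination number: 4.
Cyanide is a strong-field ligand (high in the spectrochemical series).
A 3d d⁸ ion with strong-field ligands gains enough CFSE to favour square planar over tetrahedral.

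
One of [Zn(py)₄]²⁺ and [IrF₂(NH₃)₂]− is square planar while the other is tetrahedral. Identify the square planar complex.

For [Zn(py)₄]²⁺: Ligand charges: pyridine is neutral. With an overall charge of +2 the zinc centre must be in the +2 oxidation state. Group 12 minus oxidation state 2 gives a d¹⁰ configuration. A d¹⁰ ion has no crystal-field stabilisation preference between square planar and tetrahedral, so four ligands adopt the sterically favoured tetrahedral geometry. → tetrahedral.
For [IrF₂(NH₃)₂]−: Ligand charges: each fluoride is −1; ammonia is neutral. With an overall charge of −1 the iridium centre must be in the +1 oxidation state. Group 9 minus oxidation state 1 gives a d⁸ configuration. A 5d d⁸ ion has a large crystal-field splitting; square planar leaves the high-energy d_{x²−y²} orbital empty and maximises CFSE. → square planar.

[IrF₂(NH₃)₂]−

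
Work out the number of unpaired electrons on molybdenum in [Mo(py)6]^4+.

2 unpaired electrons

Ligand charges: pyridine is neutral. With an overall charge of +4 the molybdenum centre must be in the +4 oxidation state.
Molybdenum is a group-6 element; Mo(IV) is therefore d².
In an octahedral field the d² configuration is t₂g²e_g⁰ (only one arrangement possible), giving 2 unpaired electrons.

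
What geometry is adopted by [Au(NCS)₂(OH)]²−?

Ligand charges: each isothiocyanate is −1; each hydroxide is −1. With an overall charge of −2 the gold centre must be in the +1 oxidation state.
Gold is a group-11 element; Au(I) is therefore d¹⁰.
With 3 monodentate ligands the coordination number is 3.
Three ligands around a d¹⁰ centre minimise repulsion in a trigonal-planar arrangement.

trigonal planar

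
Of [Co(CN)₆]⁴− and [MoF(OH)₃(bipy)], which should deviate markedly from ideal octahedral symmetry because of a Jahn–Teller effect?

[Co(CN)₆]⁴−: Each cyanide is −1; balancing the −4 overall charge requires Co(II). Cobalt is a group-9 element; Co(II) is therefore d⁷. Cyanide is a strong-field ligand (high in the spectrochemical series) for a first-row metal, so the complex is low-spin. The t₂g⁶e_g¹ (low-spin) configuration has an unevenly filled e_g set; the Jahn–Teller theorem predicts a tetragonal distortion (typically axial elongation) to lift the degeneracy.
[MoF(OH)₃(bipy)]: Summing ligand charges against the 0 overall charge gives an oxidation state of +4 for molybdenum. Molybdenum is a group-6 element; Mo(IV) is therefore d². The d² configuration leaves the e_g set evenly filled (or empty) — no strong Jahn–Teller driving force.

[Co(CN)₆]⁴−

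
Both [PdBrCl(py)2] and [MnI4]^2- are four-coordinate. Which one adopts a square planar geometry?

[PdBrCl(py)2]

For [PdBrCl(py)2]: Summing ligand charges against the 0 overall charge gives an oxidation state of +2 for palladium. Palladium is a group-10 element; Pd(II) is therefore d⁸. A 4d d⁸ ion has a large crystal-field splitting; square planar leaves the high-energy d_{x²−y²} orbital empty and maximises CFSE. → square planar.
For [MnI4]^2-: Ligand charges: each iodide is −1. With an overall charge of −2 the manganese centre must be in the +2 oxidation state. Manganese is a group-7 element; Mn(II) is therefore d⁵. A high-spin d⁵ ion has zero CFSE in either geometry, so four ligands adopt the sterically favoured tetrahedral geometry. → tetrahedral.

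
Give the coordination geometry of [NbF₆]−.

octahedral

Summing ligand charges against the −1 overall charge gives an oxidation state of +5 for niobium.
Niobium is a group-5 element; Nb(V) is therefore d⁰.
With 6 monodentate ligands the coordination number is 6.
Six donors around a single metal centre give an octahedral coordination sphere.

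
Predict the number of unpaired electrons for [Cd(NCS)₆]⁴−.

0

Summing ligand charges against the −4 overall charge gives an oxidation state of +2 for cadmium.
Cd sits in group 12, so the d-electron count is 12 − 2 = 10.
In an octahedral field the d¹⁰ configuration is t₂g⁶e_g⁴, giving 0 unpaired electrons.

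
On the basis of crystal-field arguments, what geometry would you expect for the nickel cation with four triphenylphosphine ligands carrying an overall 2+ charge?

square planar

Triphenylphosphine is neutral; balancing the +2 overall charge requires Ni(II).
Group 10 minus oxidation state 2 gives a d⁸ configuration.
Coordination number: 4.
Triphenylphosphine is a strong-field ligand (high in the spectrochemical series).
A 3d d⁸ ion with strong-field ligands gains enough CFSE to favour square planar over tetrahedral.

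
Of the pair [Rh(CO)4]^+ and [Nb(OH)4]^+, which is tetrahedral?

[Nb(OH)4]^+

For [Rh(CO)4]^+: Ligand charges: carbonyl is neutral. With an overall charge of +1 the rhodium centre must be in the +1 oxidation state. Group 9 minus oxidation state 1 gives a d⁸ configuration. A 4d d⁸ ion has a large crystal-field splitting; square planar leaves the high-energy d_{x²−y²} orbital empty and maximises CFSE. → square planar.
For [Nb(OH)4]^+: Ligand charges: each hydroxide is −1. With an overall charge of +1 the niobium centre must be in the +5 oxidation state. Niobium is a group-5 element; Nb(V) is therefore d⁰. A d⁰ ion has no crystal-field stabilisation preference between square planar and tetrahedral, so four ligands adopt the sterically favoured tetrahedral geometry. → tetrahedral.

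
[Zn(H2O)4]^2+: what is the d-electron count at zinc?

Ligand charges: water is neutral. With an overall charge of +2 the zinc centre must be in the +2 oxidation state.
Zn sits in group 12, so the d-electron count is 12 − 2 = 10.

d¹⁰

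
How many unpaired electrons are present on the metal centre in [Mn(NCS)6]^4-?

5

Ligand charges: each isothiocyanate is −1. With an overall charge of −4 the manganese centre must be in the +2 oxidation state.
Group 7 minus oxidation state 2 gives a d⁵ configuration.
The spin state decides the count: Isothiocyanate is a weak-field ligand for a first-row metal, so the complex is high-spin.
An octahedral high-spin d⁵ ion is t₂g³e_g², giving 5 unpaired electrons.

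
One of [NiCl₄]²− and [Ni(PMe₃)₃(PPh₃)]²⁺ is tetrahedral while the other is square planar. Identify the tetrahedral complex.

For [NiCl₄]²−: Ligand charges: each chloride is −1. With an overall charge of −2 the nickel centre must be in the +2 oxidation state. Nickel is a group-10 element; Ni(II) is therefore d⁸. Chloride is a weak-field ligand. With weak-field ligands the CFSE gain from square planar is small, so a 3d d⁸ ion takes the sterically preferred tetrahedral geometry. → tetrahedral.
For [Ni(PMe₃)₃(PPh₃)]²⁺: Trimethylphosphine is neutral; triphenylphosphine is neutral; balancing the +2 overall charge requires Ni(II). Group 10 minus oxidation state 2 gives a d⁸ configuration. Trimethylphosphine and triphenylphosphine are strong-field ligands (high in the spectrochemical series). A 3d d⁸ ion with strong-field ligands gains enough CFSE to favour square planar over tetrahedral. → square planar.

[NiCl₄]²−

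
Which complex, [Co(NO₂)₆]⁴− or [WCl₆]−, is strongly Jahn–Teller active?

[Co(NO₂)₆]⁴−

[Co(NO₂)₆]⁴−: Summing ligand charges against the −4 overall charge gives an oxidation state of +2 for cobalt. Co sits in group 9, so the d-electron count is 9 − 2 = 7. Nitro (N-bound nitrite) is a strong-field ligand (high in the spectrochemical series) for a first-row metal, so the complex is low-spin. The t₂g⁶e_g¹ (low-spin) configuration has an unevenly filled e_g set; the Jahn–Teller theorem predicts a tetragonal distortion (typically axial elongation) to lift the degeneracy.
[WCl₆]−: Each chloride is −1; balancing the −1 overall charge requires W(V). W sits in group 6, so the d-electron count is 6 − 5 = 1. The d¹ configuration leaves the e_g set evenly filled (or empty) — no strong Jahn–Teller driving force.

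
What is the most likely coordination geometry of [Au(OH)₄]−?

square planar

Each hydroxide is −1; balancing the −1 overall charge requires Au(III).
Gold is a group-11 element; Au(III) is therefore d⁸.
Coordination number: 4.
A 5d d⁸ ion has a large crystal-field splitting; square planar leaves the high-energy d_{x²−y²} orbital empty and maximises CFSE.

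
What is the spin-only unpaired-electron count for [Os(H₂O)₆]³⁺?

Summing ligand charges against the +3 overall charge gives an oxidation state of +3 for osmium.
Group 8 minus oxidation state 3 gives a d⁵ configuration.
The spin state decides the count: a 5d ion has a large Δₒ and is invariably low-spin.
An octahedral low-spin d⁵ ion is t₂g⁵e_g⁰, giving 1 unpaired electron.

1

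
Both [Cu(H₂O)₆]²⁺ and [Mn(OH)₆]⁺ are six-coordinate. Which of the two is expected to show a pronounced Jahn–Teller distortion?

[Cu(H₂O)₆]²⁺

[Cu(H₂O)₆]²⁺: Ligand charges: water is neutral. With an overall charge of +2 the copper centre must be in the +2 oxidation state. Group 11 minus oxidation state 2 gives a d⁹ configuration. The t₂g⁶e_g³ configuration has an unevenly filled e_g set; the Jahn–Teller theorem predicts a tetragonal distortion (typically axial elongation) to lift the degeneracy.
[Mn(OH)₆]⁺: Ligand charges: each hydroxide is −1. With an overall charge of +1 the manganese centre must be in the +7 oxidation state. Manganese is a group-7 element; Mn(VII) is therefore d⁰. The d⁰ configuration leaves the e_g set evenly filled (or empty) — no strong Jahn–Teller driving force.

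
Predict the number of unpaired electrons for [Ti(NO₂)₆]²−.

Ligand charges: each nitro (N-bound nitrite) is −1. With an overall charge of −2 the titanium centre must be in the +4 oxidation state.
Titanium is a group-4 element; Ti(IV) is therefore d⁰.
In an octahedral field the d⁰ configuration is t₂g⁰e_g⁰, giving 0 unpaired electrons.

0 unpaired electrons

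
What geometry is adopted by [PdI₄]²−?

square planar

Ligand charges: each iodide is −1. With an overall charge of −2 the palladium centre must be in the +2 oxidation state.
Group 10 minus oxidation state 2 gives a d⁸ configuration.
With 4 monodentate ligands the coordination number is 4.
A 4d d⁸ ion has a large crystal-field splitting; square planar leaves the high-energy d_{x²−y²} orbital empty and maximises CFSE.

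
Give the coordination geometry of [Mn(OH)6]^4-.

Summing ligand charges against the −4 overall charge gives an oxidation state of +2 for manganese.
Manganese is a group-7 element; Mn(II) is therefore d⁵.
Coordination number: 6.
Six donors around a single metal centre give an octahedral coordination sphere.

octahedral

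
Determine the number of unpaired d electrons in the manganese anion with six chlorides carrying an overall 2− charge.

3 unpaired electrons

Each chloride is −1; balancing the −2 overall charge requires Mn(IV).
Manganese is a group-7 element; Mn(IV) is therefore d³.
In an octahedral field the d³ configuration is t₂g³e_g⁰ (only one arrangement possible), giving 3 unpaired electrons.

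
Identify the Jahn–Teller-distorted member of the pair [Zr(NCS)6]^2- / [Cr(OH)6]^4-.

[Cr(OH)6]^4-

[Zr(NCS)6]^2-: Each isothiocyanate is −1; balancing the −2 overall charge requires Zr(IV). Group 4 minus oxidation state 4 gives a d⁰ configuration. The d⁰ configuration leaves the e_g set evenly filled (or empty) — no strong Jahn–Teller driving force.
[Cr(OH)6]^4-: Each hydroxide is −1; balancing the −4 overall charge requires Cr(II). Chromium is a group-6 element; Cr(II) is therefore d⁴. Hydroxide is a weak-field ligand for a first-row metal, so the complex is high-spin. The t₂g³e_g¹ (high-spin) configuration has an unevenly filled e_g set; the Jahn–Teller theorem predicts a tetragonal distortion (typically axial elongation) to lift the degeneracy.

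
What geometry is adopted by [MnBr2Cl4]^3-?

Each bromide is −1; each chloride is −1; balancing the −3 overall charge requires Mn(III).
Group 7 minus oxidation state 3 gives a d⁴ configuration.
With 6 monodentate ligands the coordination number is 6.
Six donors around a single metal centre give an octahedral coordination sphere.

octahedral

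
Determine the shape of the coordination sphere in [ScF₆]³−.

octahedral

Summing ligand charges against the −3 overall charge gives an oxidation state of +3 for scandium.
Sc sits in group 3, so the d-electron count is 3 − 3 = 0.
With 6 monodentate ligands the coordination number is 6.
Six donors around a single metal centre give an octahedral coordination sphere.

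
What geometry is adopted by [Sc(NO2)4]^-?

tetrahedral

Ligand charges: each nitro (N-bound nitrite) is −1. With an overall charge of −1 the scandium centre must be in the +3 oxidation state.
Group 3 minus oxidation state 3 gives a d⁰ configuration.
Coordination number: 4.
A d⁰ ion has no crystal-field stabilisation preference between square planar and tetrahedral, so four ligands adopt the sterically favoured tetrahedral geometry.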